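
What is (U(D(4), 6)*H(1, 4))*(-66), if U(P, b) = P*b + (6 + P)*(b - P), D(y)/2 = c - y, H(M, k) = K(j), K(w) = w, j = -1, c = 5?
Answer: 2904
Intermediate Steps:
H(M, k) = -1
D(y) = 10 - 2*y (D(y) = 2*(5 - y) = 10 - 2*y)
(U(D(4), 6)*H(1, 4))*(-66) = ((-(10 - 2*4)**2 - 6*(10 - 2*4) + 6*6 + 2*(10 - 2*4)*6)*(-1))*(-66) = ((-(10 - 8)**2 - 6*(10 - 8) + 36 + 2*(10 - 8)*6)*(-1))*(-66) = ((-1*2**2 - 6*2 + 36 + 2*2*6)*(-1))*(-66) = ((-1*4 - 12 + 36 + 24)*(-1))*(-66) = ((-4 - 12 + 36 + 24)*(-1))*(-66) = (44*(-1))*(-66) = -44*(-66) = 2904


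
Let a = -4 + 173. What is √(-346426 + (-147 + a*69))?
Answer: 8*I*√5233 ≈ 578.72*I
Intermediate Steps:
a = 169
√(-346426 + (-147 + a*69)) = √(-346426 + (-147 + 169*69)) = √(-346426 + (-147 + 11661)) = √(-346426 + 11514) = √(-334912) = 8*I*√5233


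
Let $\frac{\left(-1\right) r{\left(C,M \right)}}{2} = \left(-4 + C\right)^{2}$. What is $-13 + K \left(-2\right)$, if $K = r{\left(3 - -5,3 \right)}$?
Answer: $51$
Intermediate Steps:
$r{\left(C,M \right)} = - 2 \left(-4 + C\right)^{2}$
$K = -32$ ($K = - 2 \left(-4 + \left(3 - -5\right)\right)^{2} = - 2 \left(-4 + \left(3 + 5\right)\right)^{2} = - 2 \left(-4 + 8\right)^{2} = - 2 \cdot 4^{2} = \left(-2\right) 16 = -32$)
$-13 + K \left(-2\right) = -13 - -64 = -13 + 64 = 51$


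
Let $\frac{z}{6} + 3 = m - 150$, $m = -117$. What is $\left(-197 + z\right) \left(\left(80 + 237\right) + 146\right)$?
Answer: $-841271$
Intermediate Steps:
$z = -1620$ ($z = -18 + 6 \left(-117 - 150\right) = -18 + 6 \left(-267\right) = -18 - 1602 = -1620$)
$\left(-197 + z\right) \left(\left(80 + 237\right) + 146\right) = \left(-197 - 1620\right) \left(\left(80 + 237\right) + 146\right) = - 1817 \left(317 + 146\right) = \left(-1817\right) 463 = -841271$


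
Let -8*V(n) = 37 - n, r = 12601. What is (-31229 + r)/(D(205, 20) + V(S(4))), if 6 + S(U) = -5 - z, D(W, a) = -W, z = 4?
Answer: 37256/423 ≈ 88.076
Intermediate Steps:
S(U) = -15 (S(U) = -6 + (-5 - 1*4) = -6 + (-5 - 4) = -6 - 9 = -15)
V(n) = -37/8 + n/8 (V(n) = -(37 - n)/8 = -37/8 + n/8)
(-31229 + r)/(D(205, 20) + V(S(4))) = (-31229 + 12601)/(-1*205 + (-37/8 + (⅛)*(-15))) = -18628/(-205 + (-37/8 - 15/8)) = -18628/(-205 - 13/2) = -18628/(-423/2) = -18628*(-2/423) = 37256/423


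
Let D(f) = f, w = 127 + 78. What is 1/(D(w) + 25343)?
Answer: 1/25548 ≈ 3.9142e-5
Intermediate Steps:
w = 205
1/(D(w) + 25343) = 1/(205 + 25343) = 1/25548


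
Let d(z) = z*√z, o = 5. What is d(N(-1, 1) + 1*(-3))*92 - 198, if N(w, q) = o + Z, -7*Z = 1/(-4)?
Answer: -198 + 1311*√399/98 ≈ 69.216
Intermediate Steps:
Z = 1/28 (Z = -⅐/(-4) = -⅐*(-¼) = 1/28 ≈ 0.035714)
N(w, q) = 141/28 (N(w, q) = 5 + 1/28 = 141/28)
d(z) = z^(3/2)
d(N(-1, 1) + 1*(-3))*92 - 198 = (141/28 + 1*(-3))^(3/2)*92 - 198 = (141/28 - 3)^(3/2)*92 - 198 = (57/28)^(3/2)*92 - 198 = (57*√399/392)*92 - 198 = 1311*√399/98 - 198 = -198 + 1311*√399/98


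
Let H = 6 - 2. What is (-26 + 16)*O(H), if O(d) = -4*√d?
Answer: 80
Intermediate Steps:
H = 4
(-26 + 16)*O(H) = (-26 + 16)*(-4*√4) = -(-40)*2 = -10*(-8) = 80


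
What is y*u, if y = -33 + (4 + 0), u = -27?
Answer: 783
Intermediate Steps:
y = -29 (y = -33 + 4 = -29)
y*u = -29*(-27) = 783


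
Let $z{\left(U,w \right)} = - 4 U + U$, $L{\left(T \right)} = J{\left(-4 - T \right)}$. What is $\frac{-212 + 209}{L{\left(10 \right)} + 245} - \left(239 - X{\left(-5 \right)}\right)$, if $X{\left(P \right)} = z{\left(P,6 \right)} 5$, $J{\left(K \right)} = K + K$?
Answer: $- \frac{35591}{217} \approx -164.01$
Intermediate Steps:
$J{\left(K \right)} = 2 K$
$L{\left(T \right)} = -8 - 2 T$ ($L{\left(T \right)} = 2 \left(-4 - T\right) = -8 - 2 T$)
$z{\left(U,w \right)} = - 3 U$
$X{\left(P \right)} = - 15 P$ ($X{\left(P \right)} = - 3 P 5 = - 15 P$)
$\frac{-212 + 209}{L{\left(10 \right)} + 245} - \left(239 - X{\left(-5 \right)}\right) = \frac{-212 + 209}{\left(-8 - 20\right) + 245} - \left(239 - \left(-15\right) \left(-5\right)\right) = - \frac{3}{\left(-8 - 20\right) + 245} - \left(239 - 75\right) = - \frac{3}{-28 + 245} - \left(239 - 75\right) = - \frac{3}{217} - 164 = - \frac{35591}{217}$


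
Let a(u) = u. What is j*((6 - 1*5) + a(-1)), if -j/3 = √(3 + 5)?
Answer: 0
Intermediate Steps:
j = -6*√2 (j = -3*√(3 + 5) = -6*√2 ≈ -8.4853)
j*((6 - 1*5) + a(-1)) = (-6*√2)*((6 - 1*5) - 1) = (-6*√2)*((6 - 5) - 1) = (-6*√2)*(1 - 1) = -6*√2*0 = 0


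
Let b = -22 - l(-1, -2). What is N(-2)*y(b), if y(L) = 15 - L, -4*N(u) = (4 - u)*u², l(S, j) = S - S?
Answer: -222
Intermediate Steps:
l(S, j) = 0
b = -22 (b = -22 - 1*0 = -22 + 0 = -22)
N(u) = -u²*(4 - u)/4 (N(u) = -(4 - u)*u²/4 = -u²*(4 - u)/4)
N(-2)*y(b) = ((¼)*(-2)²*(-4 - 2))*(15 - 1*(-22)) = ((¼)*4*(-6))*(15 + 22) = -6*37 = -222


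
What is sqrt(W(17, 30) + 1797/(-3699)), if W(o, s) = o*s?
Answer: sqrt(86067647)/411 ≈ 22.572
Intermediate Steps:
sqrt(W(17, 30) + 1797/(-3699)) = sqrt(17*30 + 1797/(-3699)) = sqrt(510 + 1797*(-1/3699)) = sqrt(510 - 599/1233) = sqrt(628231/1233) = sqrt(86067647)/411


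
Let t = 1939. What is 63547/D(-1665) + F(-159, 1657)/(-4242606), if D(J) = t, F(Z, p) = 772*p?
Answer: 133562253463/4113206517 ≈ 32.472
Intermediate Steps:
D(J) = 1939
63547/D(-1665) + F(-159, 1657)/(-4242606) = 63547/1939 + (772*1657)/(-4242606) = 63547*(1/1939) + 1279204*(-1/4242606) = 63547/1939 - 639602/2121303 = 133562253463/4113206517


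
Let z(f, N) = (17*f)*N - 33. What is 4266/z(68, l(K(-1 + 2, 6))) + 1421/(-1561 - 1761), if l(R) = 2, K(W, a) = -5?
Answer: 10933193/7570838 ≈ 1.4441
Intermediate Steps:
z(f, N) = -33 + 17*N*f (z(f, N) = 17*N*f - 33 = -33 + 17*N*f)
4266/z(68, l(K(-1 + 2, 6))) + 1421/(-1561 - 1761) = 4266/(-33 + 17*2*68) + 1421/(-1561 - 1761) = 4266/(-33 + 2312) + 1421/(-3322) = 4266/2279 + 1421*(-1/3322) = 4266*(1/2279) - 1421/3322 = 4266/2279 - 1421/3322 = 10933193/7570838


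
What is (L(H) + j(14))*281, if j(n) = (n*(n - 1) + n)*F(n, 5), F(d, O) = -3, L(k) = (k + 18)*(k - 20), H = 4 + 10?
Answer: -219180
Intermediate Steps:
H = 14
L(k) = (-20 + k)*(18 + k) (L(k) = (18 + k)*(-20 + k) = (-20 + k)*(18 + k))
j(n) = -3*n - 3*n*(-1 + n) (j(n) = (n*(n - 1) + n)*(-3) = (n*(-1 + n) + n)*(-3) = (n + n*(-1 + n))*(-3) = -3*n - 3*n*(-1 + n))
(L(H) + j(14))*281 = ((-360 + 14² - 2*14) - 3*14²)*281 = ((-360 + 196 - 28) - 3*196)*281 = (-192 - 588)*281 = -780*281 = -219180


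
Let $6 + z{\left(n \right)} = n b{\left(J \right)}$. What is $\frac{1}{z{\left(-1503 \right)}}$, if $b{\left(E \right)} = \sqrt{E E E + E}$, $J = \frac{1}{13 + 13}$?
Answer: $\frac{35152}{509572119} - \frac{4342 \sqrt{17602}}{169857373} \approx -0.0033225$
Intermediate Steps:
$J = \frac{1}{26} \approx 0.038462$
$b{\left(E \right)} = \sqrt{E + E^{3}}$ ($b{\left(E \right)} = \sqrt{E^{2} E + E} = \sqrt{E^{3} + E} = \sqrt{E + E^{3}}$)
$z{\left(n \right)} = -6 + \frac{n \sqrt{17602}}{676}$ ($z{\left(n \right)} = -6 + n \sqrt{\frac{1}{26} + \left(\frac{1}{26}\right)^{3}} = -6 + n \sqrt{\frac{1}{26} + \frac{1}{17576}} = -6 + n \sqrt{\frac{677}{17576}} = -6 + n \frac{\sqrt{17602}}{676} = -6 + \frac{n \sqrt{17602}}{676}$)
$\frac{1}{z{\left(-1503 \right)}} = \frac{1}{-6 + \frac{1}{676} \left(-1503\right) \sqrt{17602}} = \frac{1}{-6 - \frac{1503 \sqrt{17602}}{676}}$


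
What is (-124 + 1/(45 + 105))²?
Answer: 345922801/22500 ≈ 15374.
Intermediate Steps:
(-124 + 1/(45 + 105))² = (-124 + 1/150)² = (-18599/150)² = 345922801/22500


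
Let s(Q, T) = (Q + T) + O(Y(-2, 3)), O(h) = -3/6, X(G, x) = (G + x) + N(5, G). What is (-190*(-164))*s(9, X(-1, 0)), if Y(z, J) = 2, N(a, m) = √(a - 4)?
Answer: 264860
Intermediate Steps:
N(a, m) = √(-4 + a)
X(G, x) = 1 + G + x (X(G, x) = (G + x) + √(-4 + 5) = (G + x) + √1 = (G + x) + 1 = 1 + G + x)
O(h) = -½ (O(h) = -3*⅙ = -½)
s(Q, T) = -½ + Q + T (s(Q, T) = (Q + T) - ½ = -½ + Q + T)
(-190*(-164))*s(9, X(-1, 0)) = (-190*(-164))*(-½ + 9 + (1 - 1 + 0)) = 31160*(-½ + 9 + 0) = 31160*(17/2) = 264860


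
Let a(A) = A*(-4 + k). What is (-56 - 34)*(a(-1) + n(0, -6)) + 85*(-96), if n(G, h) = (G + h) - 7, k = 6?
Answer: -6810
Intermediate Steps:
n(G, h) = -7 + G + h
a(A) = 2*A (a(A) = A*(-4 + 6) = A*2 = 2*A)
(-56 - 34)*(a(-1) + n(0, -6)) + 85*(-96) = (-56 - 34)*(2*(-1) + (-7 + 0 - 6)) + 85*(-96) = -90*(-2 - 13) - 8160 = -90*(-15) - 8160 = 1350 - 8160 = -6810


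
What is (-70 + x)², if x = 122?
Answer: 2704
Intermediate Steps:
(-70 + x)² = (-70 + 122)² = 52² = 2704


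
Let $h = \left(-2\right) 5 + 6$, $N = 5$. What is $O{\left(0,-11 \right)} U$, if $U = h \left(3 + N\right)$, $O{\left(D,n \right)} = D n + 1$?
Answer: $-32$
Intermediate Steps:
$h = -4$ ($h = -10 + 6 = -4$)
$O{\left(D,n \right)} = 1 + D n$
$U = -32$ ($U = - 4 \left(3 + 5\right) = \left(-4\right) 8 = -32$)
$O{\left(0,-11 \right)} U = \left(1 + 0 \left(-11\right)\right) \left(-32\right) = \left(1 + 0\right) \left(-32\right) = 1 \left(-32\right) = -32$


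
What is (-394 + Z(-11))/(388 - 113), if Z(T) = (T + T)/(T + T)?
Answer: -393/275 ≈ -1.4291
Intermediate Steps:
Z(T) = 1 (Z(T) = (2*T)/((2*T)) = (2*T)*(1/(2*T)) = 1)
(-394 + Z(-11))/(388 - 113) = (-394 + 1)/(388 - 113) = -393/275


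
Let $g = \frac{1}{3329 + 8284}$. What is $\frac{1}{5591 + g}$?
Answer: $\frac{11613}{64928284} \approx 0.00017886$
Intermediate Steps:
$g = \frac{1}{11613} \approx 8.611 \cdot 10^{-5}$
$\frac{1}{5591 + g} = \frac{1}{5591 + \frac{1}{11613}} = \frac{1}{\frac{64928284}{11613}} = \frac{11613}{64928284}$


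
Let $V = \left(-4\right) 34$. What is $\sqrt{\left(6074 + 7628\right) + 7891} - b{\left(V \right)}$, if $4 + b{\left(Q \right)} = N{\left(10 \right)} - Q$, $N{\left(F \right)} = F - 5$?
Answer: $-137 + \sqrt{21593} \approx 9.9456$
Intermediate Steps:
$V = -136$
$N{\left(F \right)} = -5 + F$ ($N{\left(F \right)} = F - 5 = -5 + F$)
$b{\left(Q \right)} = 1 - Q$ ($b{\left(Q \right)} = -4 - \left(-5 + Q\right) = 1 - Q$)
$\sqrt{\left(6074 + 7628\right) + 7891} - b{\left(V \right)} = \sqrt{\left(6074 + 7628\right) + 7891} - \left(1 - -136\right) = \sqrt{13702 + 7891} - \left(1 + 136\right) = \sqrt{21593} - 137 = -137 + \sqrt{21593}$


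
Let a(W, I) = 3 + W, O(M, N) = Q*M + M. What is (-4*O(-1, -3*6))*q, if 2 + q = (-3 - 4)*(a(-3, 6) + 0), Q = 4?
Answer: -40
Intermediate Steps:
O(M, N) = 5*M (O(M, N) = 4*M + M = 5*M)
q = -2 (q = -2 + (-3 - 4)*((3 - 3) + 0) = -2 - 7*(0 + 0) = -2 - 7*0 = -2 + 0 = -2)
(-4*O(-1, -3*6))*q = -20*(-1)*(-2) = -4*(-5)*(-2) = 20*(-2) = -40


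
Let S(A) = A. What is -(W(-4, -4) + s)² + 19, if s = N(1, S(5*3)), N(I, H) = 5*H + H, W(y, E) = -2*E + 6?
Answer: -10797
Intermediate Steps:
W(y, E) = 6 - 2*E
N(I, H) = 6*H
s = 90 (s = 6*(5*3) = 6*15 = 90)
-(W(-4, -4) + s)² + 19 = -((6 - 2*(-4)) + 90)² + 19 = -((6 + 8) + 90)² + 19 = -(14 + 90)² + 19 = -1*104² + 19 = -1*10816 + 19 = -10816 + 19 = -10797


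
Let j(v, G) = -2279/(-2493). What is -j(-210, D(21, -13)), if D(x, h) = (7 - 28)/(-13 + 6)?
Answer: -2279/2493 ≈ -0.91416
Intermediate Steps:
D(x, h) = 3 (D(x, h) = -21/(-7) = -21*(-⅐) = 3)
j(v, G) = 2279/2493 (j(v, G) = -2279*(-1/2493) = 2279/2493)
-j(-210, D(21, -13)) = -1*2279/2493 = -2279/2493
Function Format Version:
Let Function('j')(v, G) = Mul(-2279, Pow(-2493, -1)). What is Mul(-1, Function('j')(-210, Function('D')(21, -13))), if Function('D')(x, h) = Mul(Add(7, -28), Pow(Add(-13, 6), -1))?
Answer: Rational(-2279, 2493) ≈ -0.91416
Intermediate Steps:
Function('D')(x, h) = 3 (Function('D')(x, h) = Mul(-21, Pow(-7, -1)) = Mul(-21, Rational(-1, 7)) = 3)
Function('j')(v, G) = Rational(2279, 2493) (Function('j')(v, G) = Mul(-2279, Rational(-1, 2493)) = Rational(2279, 2493))
Mul(-1, Function('j')(-210, Function('D')(21, -13))) = Mul(-1, Rational(2279, 2493)) = Rational(-2279, 2493)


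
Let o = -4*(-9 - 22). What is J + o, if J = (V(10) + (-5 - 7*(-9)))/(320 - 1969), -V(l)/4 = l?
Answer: 204458/1649 ≈ 123.99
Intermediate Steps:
o = 124 (o = -4*(-31) = 124)
V(l) = -4*l
J = -18/1649 (J = (-4*10 + (-5 - 7*(-9)))/(320 - 1969) = (-40 + (-5 + 63))/(-1649) = (-40 + 58)*(-1/1649) = 18*(-1/1649) = -18/1649 ≈ -0.010916)
J + o = -18/1649 + 124 = 204458/1649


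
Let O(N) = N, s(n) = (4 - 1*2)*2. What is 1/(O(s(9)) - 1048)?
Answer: -1/1044 ≈ -0.00095785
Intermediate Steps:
s(n) = 4 (s(n) = (4 - 2)*2 = 2*2 = 4)
1/(O(s(9)) - 1048) = 1/(4 - 1048) = 1/(-1044) = -1/1044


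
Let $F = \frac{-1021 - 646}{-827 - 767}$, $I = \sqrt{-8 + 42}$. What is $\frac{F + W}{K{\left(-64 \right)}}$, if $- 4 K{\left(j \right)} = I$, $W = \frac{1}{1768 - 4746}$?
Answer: $- \frac{2481366 \sqrt{34}}{20174461} \approx -0.71718$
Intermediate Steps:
$W = - \frac{1}{2978}$ ($W = \frac{1}{-2978} = - \frac{1}{2978} \approx -0.0003358$)
$I = \sqrt{34} \approx 5.8309$
$F = \frac{1667}{1594}$ ($F = - \frac{1667}{-1594} = \left(-1667\right) \left(- \frac{1}{1594}\right) = \frac{1667}{1594} \approx 1.0458$)
$K{\left(j \right)} = - \frac{\sqrt{34}}{4}$
$\frac{F + W}{K{\left(-64 \right)}} = \frac{\frac{1667}{1594} - \frac{1}{2978}}{\left(- \frac{1}{4}\right) \sqrt{34}} = \frac{1240683 \left(- \frac{2 \sqrt{34}}{17}\right)}{1186733} = - \frac{2481366 \sqrt{34}}{20174461}$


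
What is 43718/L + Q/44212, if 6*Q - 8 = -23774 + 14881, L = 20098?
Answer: 5709295283/2665718328 ≈ 2.1417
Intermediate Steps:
Q = -8885/6 (Q = 4/3 + (-23774 + 14881)/6 = 4/3 + (⅙)*(-8893) = 4/3 - 8893/6 = -8885/6 ≈ -1480.8)
43718/L + Q/44212 = 43718/20098 - 8885/6/44212 = 43718*(1/20098) - 8885/6*1/44212 = 21859/10049 - 8885/265272 = 5709295283/2665718328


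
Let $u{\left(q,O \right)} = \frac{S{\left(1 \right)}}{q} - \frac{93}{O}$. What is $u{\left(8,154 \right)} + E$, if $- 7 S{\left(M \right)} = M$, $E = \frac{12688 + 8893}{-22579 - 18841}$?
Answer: $- \frac{7289439}{6378680} \approx -1.1428$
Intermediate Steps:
$E = - \frac{21581}{41420}$ ($E = \frac{21581}{-41420} = 21581 \left(- \frac{1}{41420}\right) = - \frac{21581}{41420} \approx -0.52103$)
$S{\left(M \right)} = - \frac{M}{7}$
$u{\left(q,O \right)} = - \frac{93}{O} - \frac{1}{7 q}$ ($u{\left(q,O \right)} = \frac{\left(- \frac{1}{7}\right) 1}{q} - \frac{93}{O} = - \frac{1}{7 q} - \frac{93}{O} = - \frac{93}{O} - \frac{1}{7 q}$)
$u{\left(8,154 \right)} + E = \left(- \frac{93}{154} - \frac{1}{7 \cdot 8}\right) - \frac{21581}{41420} = \left(\left(-93\right) \frac{1}{154} - \frac{1}{56}\right) - \frac{21581}{41420} = \left(- \frac{93}{154} - \frac{1}{56}\right) - \frac{21581}{41420} = - \frac{383}{616} - \frac{21581}{41420} = - \frac{7289439}{6378680}$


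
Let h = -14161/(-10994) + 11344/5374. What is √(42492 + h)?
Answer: √37084182452642711778/29540878 ≈ 206.14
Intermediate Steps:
h = 100408575/29540878 (h = -14161*(-1/10994) + 11344*(1/5374) = 14161/10994 + 5672/2687 = 100408575/29540878 ≈ 3.3990)
√(42492 + h) = √(42492 + 100408575/29540878) = √(1255351396551/29540878) = √37084182452642711778/29540878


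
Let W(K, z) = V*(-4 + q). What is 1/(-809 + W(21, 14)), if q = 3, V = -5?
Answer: -1/804 ≈ -0.0012438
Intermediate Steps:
W(K, z) = 5 (W(K, z) = -5*(-4 + 3) = -5*(-1) = 5)
1/(-809 + W(21, 14)) = 1/(-809 + 5) = 1/(-804) = -1/804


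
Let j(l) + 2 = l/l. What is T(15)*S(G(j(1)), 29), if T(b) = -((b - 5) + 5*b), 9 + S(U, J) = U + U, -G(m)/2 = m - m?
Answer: 765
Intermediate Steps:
j(l) = -1 (j(l) = -2 + l/l = -2 + 1 = -1)
G(m) = 0 (G(m) = -2*(m - m) = -2*0 = 0)
S(U, J) = -9 + 2*U (S(U, J) = -9 + (U + U) = -9 + 2*U)
T(b) = 5 - 6*b (T(b) = -((-5 + b) + 5*b) = -(-5 + 6*b) = 5 - 6*b)
T(15)*S(G(j(1)), 29) = (5 - 6*15)*(-9 + 2*0) = (5 - 90)*(-9 + 0) = -85*(-9) = 765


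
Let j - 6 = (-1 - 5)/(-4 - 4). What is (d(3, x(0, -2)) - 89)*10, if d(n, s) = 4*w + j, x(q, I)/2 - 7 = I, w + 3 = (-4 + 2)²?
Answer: -1565/2 ≈ -782.50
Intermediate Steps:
w = 1 (w = -3 + (-4 + 2)² = -3 + (-2)² = -3 + 4 = 1)
x(q, I) = 14 + 2*I
j = 27/4 (j = 6 + (-1 - 5)/(-4 - 4) = 6 - 6/(-8) = 6 - 6*(-⅛) = 6 + ¾ = 27/4 ≈ 6.7500)
d(n, s) = 43/4 (d(n, s) = 4*1 + 27/4 = 4 + 27/4 = 43/4)
(d(3, x(0, -2)) - 89)*10 = (43/4 - 89)*10 = -313/4*10 = -1565/2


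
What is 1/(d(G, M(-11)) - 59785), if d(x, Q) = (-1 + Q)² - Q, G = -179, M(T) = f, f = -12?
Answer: -1/59604 ≈ -1.6777e-5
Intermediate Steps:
M(T) = -12
1/(d(G, M(-11)) - 59785) = 1/(((-1 - 12)² - 1*(-12)) - 59785) = 1/(((-13)² + 12) - 59785) = 1/((169 + 12) - 59785) = 1/(181 - 59785) = 1/(-59604) = -1/59604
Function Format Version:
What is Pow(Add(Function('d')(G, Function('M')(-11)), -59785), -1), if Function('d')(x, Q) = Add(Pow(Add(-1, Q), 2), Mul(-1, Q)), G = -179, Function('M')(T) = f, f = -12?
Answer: Rational(-1, 59604) ≈ -1.6777e-5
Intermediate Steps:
Function('M')(T) = -12
Pow(Add(Function('d')(G, Function('M')(-11)), -59785), -1) = Pow(Add(Add(Pow(Add(-1, -12), 2), Mul(-1, -12)), -59785), -1) = Pow(Add(Add(Pow(-13, 2), 12), -59785), -1) = Pow(Add(Add(169, 12), -59785), -1) = Pow(Add(181, -59785), -1) = Pow(-59604, -1) = Rational(-1, 59604)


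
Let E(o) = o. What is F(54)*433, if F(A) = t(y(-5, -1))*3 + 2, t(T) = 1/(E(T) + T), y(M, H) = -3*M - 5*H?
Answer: 35939/40 ≈ 898.47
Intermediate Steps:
y(M, H) = -5*H - 3*M
t(T) = 1/(2*T) (t(T) = 1/(T + T) = 1/(2*T))
F(A) = 83/40 (F(A) = (1/(2*(-5*(-1) - 3*(-5))))*3 + 2 = (1/(2*(5 + 15)))*3 + 2 = ((1/2)/20)*3 + 2 = ((1/2)*(1/20))*3 + 2 = (1/40)*3 + 2 = 3/40 + 2 = 83/40)
F(54)*433 = (83/40)*433 = 35939/40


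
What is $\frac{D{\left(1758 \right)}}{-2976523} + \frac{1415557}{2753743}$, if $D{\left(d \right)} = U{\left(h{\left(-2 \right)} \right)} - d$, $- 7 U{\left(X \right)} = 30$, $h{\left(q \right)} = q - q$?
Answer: $\frac{29528035951825}{57376055629123} \approx 0.51464$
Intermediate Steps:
$h{\left(q \right)} = 0$
$U{\left(X \right)} = - \frac{30}{7}$ ($U{\left(X \right)} = \left(- \frac{1}{7}\right) 30 = - \frac{30}{7}$)
$D{\left(d \right)} = - \frac{30}{7} - d$
$\frac{D{\left(1758 \right)}}{-2976523} + \frac{1415557}{2753743} = \frac{- \frac{30}{7} - 1758}{-2976523} + \frac{1415557}{2753743} = \left(- \frac{30}{7} - 1758\right) \left(- \frac{1}{2976523}\right) + 1415557 \cdot \frac{1}{2753743} = \left(- \frac{12336}{7}\right) \left(- \frac{1}{2976523}\right) + \frac{1415557}{2753743} = \frac{12336}{20835661} + \frac{1415557}{2753743} = \frac{29528035951825}{57376055629123}$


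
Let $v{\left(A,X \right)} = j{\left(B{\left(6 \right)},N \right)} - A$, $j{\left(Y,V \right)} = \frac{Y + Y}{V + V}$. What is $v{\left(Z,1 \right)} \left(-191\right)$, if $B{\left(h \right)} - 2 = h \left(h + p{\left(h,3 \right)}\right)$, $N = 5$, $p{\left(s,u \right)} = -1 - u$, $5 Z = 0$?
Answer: $- \frac{2674}{5} \approx -534.8$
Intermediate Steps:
$Z = 0$ ($Z = \frac{1}{5} \cdot 0 = 0$)
$B{\left(h \right)} = 2 + h \left(-4 + h\right)$ ($B{\left(h \right)} = 2 + h \left(h - 4\right) = 2 + h \left(-4 + h\right)$)
$j{\left(Y,V \right)} = \frac{Y}{V}$ ($j{\left(Y,V \right)} = \frac{2 Y}{2 V} = 2 Y \frac{1}{2 V} = \frac{Y}{V}$)
$v{\left(A,X \right)} = \frac{14}{5} - A$ ($v{\left(A,X \right)} = \frac{2 + 6^{2} - 24}{5} - A = \left(2 + 36 - 24\right) \frac{1}{5} - A = 14 \cdot \frac{1}{5} - A = \frac{14}{5} - A$)
$v{\left(Z,1 \right)} \left(-191\right) = \left(\frac{14}{5} - 0\right) \left(-191\right) = \left(\frac{14}{5} + 0\right) \left(-191\right) = \frac{14}{5} \left(-191\right) = - \frac{2674}{5}$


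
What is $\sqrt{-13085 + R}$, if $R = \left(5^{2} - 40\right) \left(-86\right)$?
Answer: $i \sqrt{11795} \approx 108.6 i$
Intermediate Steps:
$R = 1290$ ($R = \left(25 - 40\right) \left(-86\right) = \left(-15\right) \left(-86\right) = 1290$)
$\sqrt{-13085 + R} = \sqrt{-13085 + 1290} = \sqrt{-11795} = i \sqrt{11795}$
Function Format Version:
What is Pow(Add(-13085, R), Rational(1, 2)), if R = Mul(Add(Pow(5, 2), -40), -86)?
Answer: Mul(I, Pow(11795, Rational(1, 2))) ≈ Mul(108.60, I)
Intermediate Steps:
R = 1290 (R = Mul(Add(25, -40), -86) = Mul(-15, -86) = 1290)
Pow(Add(-13085, R), Rational(1, 2)) = Pow(Add(-13085, 1290), Rational(1, 2)) = Pow(-11795, Rational(1, 2)) = Mul(I, Pow(11795, Rational(1, 2)))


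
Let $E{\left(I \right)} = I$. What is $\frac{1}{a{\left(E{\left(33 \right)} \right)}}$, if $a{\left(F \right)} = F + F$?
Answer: $\frac{1}{66} \approx 0.015152$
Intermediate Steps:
$a{\left(F \right)} = 2 F$
$\frac{1}{a{\left(E{\left(33 \right)} \right)}} = \frac{1}{2 \cdot 33} = \frac{1}{66}$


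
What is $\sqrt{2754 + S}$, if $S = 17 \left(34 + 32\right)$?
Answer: $2 \sqrt{969} \approx 62.258$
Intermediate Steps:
$S = 1122$ ($S = 17 \cdot 66 = 1122$)
$\sqrt{2754 + S} = \sqrt{2754 + 1122} = \sqrt{3876} = 2 \sqrt{969}$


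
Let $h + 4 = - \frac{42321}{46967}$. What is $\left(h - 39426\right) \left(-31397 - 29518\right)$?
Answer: $\frac{112811603144865}{46967} \approx 2.4019 \cdot 10^{9}$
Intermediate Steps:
$h = - \frac{230189}{46967}$ ($h = -4 - \frac{42321}{46967} = - \frac{230189}{46967} \approx -4.9011$)
$\left(h - 39426\right) \left(-31397 - 29518\right) = \left(- \frac{230189}{46967} - 39426\right) \left(-31397 - 29518\right) = \left(- \frac{1851951131}{46967}\right) \left(-60915\right) = \frac{112811603144865}{46967}$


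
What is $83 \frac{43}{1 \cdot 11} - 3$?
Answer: $\frac{3536}{11} \approx 321.45$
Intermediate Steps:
$83 \frac{43}{1 \cdot 11} - 3 = 83 \cdot \frac{43}{11} - 3 = \frac{3569}{11} - 3 = \frac{3536}{11}$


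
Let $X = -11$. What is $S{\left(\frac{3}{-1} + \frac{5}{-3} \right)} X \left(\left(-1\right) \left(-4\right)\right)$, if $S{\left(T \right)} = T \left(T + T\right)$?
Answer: $- \frac{17248}{9} \approx -1916.4$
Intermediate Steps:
$S{\left(T \right)} = 2 T^{2}$ ($S{\left(T \right)} = T 2 T = 2 T^{2}$)
$S{\left(\frac{3}{-1} + \frac{5}{-3} \right)} X \left(\left(-1\right) \left(-4\right)\right) = 2 \left(\frac{3}{-1} + \frac{5}{-3}\right)^{2} \left(-11\right) \left(\left(-1\right) \left(-4\right)\right) = 2 \left(3 \left(-1\right) + 5 \left(- \frac{1}{3}\right)\right)^{2} \left(-11\right) 4 = 2 \left(-3 - \frac{5}{3}\right)^{2} \left(-11\right) 4 = 2 \left(- \frac{14}{3}\right)^{2} \left(-11\right) 4 = 2 \cdot \frac{196}{9} \left(-11\right) 4 = \frac{392}{9} \left(-11\right) 4 = \left(- \frac{4312}{9}\right) 4 = - \frac{17248}{9}$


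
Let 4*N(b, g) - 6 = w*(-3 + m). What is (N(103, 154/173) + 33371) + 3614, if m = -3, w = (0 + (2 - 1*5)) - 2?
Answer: 36994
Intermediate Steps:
w = -5 (w = (0 + (2 - 5)) - 2 = (0 - 3) - 2 = -3 - 2 = -5)
N(b, g) = 9 (N(b, g) = 3/2 + (-5*(-3 - 3))/4 = 3/2 + (-5*(-6))/4 = 3/2 + (¼)*30 = 3/2 + 15/2 = 9)
(N(103, 154/173) + 33371) + 3614 = (9 + 33371) + 3614 = 33380 + 3614 = 36994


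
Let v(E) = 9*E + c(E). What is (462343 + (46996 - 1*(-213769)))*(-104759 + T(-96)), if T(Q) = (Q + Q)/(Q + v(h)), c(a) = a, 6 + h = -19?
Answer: -13105038859788/173 ≈ -7.5752e+10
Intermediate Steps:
h = -25 (h = -6 - 19 = -25)
v(E) = 10*E (v(E) = 9*E + E = 10*E)
T(Q) = 2*Q/(-250 + Q) (T(Q) = (Q + Q)/(Q + 10*(-25)) = (2*Q)/(Q - 250) = (2*Q)/(-250 + Q) = 2*Q/(-250 + Q))
(462343 + (46996 - 1*(-213769)))*(-104759 + T(-96)) = (462343 + (46996 - 1*(-213769)))*(-104759 + 2*(-96)/(-250 - 96)) = (462343 + (46996 + 213769))*(-104759 + 2*(-96)/(-346)) = (462343 + 260765)*(-104759 + 2*(-96)*(-1/346)) = 723108*(-104759 + 96/173) = 723108*(-18123211/173) = -13105038859788/173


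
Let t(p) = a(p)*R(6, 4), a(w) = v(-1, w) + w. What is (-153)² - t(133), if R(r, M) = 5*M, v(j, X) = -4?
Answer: 20829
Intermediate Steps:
a(w) = -4 + w
t(p) = -80 + 20*p (t(p) = (-4 + p)*(5*4) = (-4 + p)*20 = -80 + 20*p)
(-153)² - t(133) = (-153)² - (-80 + 20*133) = 23409 - (-80 + 2660) = 23409 - 1*2580 = 23409 - 2580 = 20829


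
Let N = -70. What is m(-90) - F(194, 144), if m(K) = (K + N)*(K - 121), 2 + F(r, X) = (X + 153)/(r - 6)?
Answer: 6346959/188 ≈ 33760.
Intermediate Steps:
F(r, X) = -2 + (153 + X)/(-6 + r) (F(r, X) = -2 + (X + 153)/(r - 6) = -2 + (153 + X)/(-6 + r))
m(K) = (-121 + K)*(-70 + K) (m(K) = (K - 70)*(K - 121) = (-70 + K)*(-121 + K) = (-121 + K)*(-70 + K))
m(-90) - F(194, 144) = (8470 + (-90)² - 191*(-90)) - (165 + 144 - 2*194)/(-6 + 194) = (8470 + 8100 + 17190) - (165 + 144 - 388)/188 = 33760 - (-79)/188 = 33760 - 1*(-79/188) = 33760 + 79/188 = 6346959/188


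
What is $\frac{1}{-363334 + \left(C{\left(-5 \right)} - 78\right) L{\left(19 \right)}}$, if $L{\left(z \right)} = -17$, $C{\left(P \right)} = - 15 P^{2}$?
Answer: $- \frac{1}{355633} \approx -2.8119 \cdot 10^{-6}$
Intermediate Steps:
$\frac{1}{-363334 + \left(C{\left(-5 \right)} - 78\right) L{\left(19 \right)}} = \frac{1}{-363334 + \left(- 15 \left(-5\right)^{2} - 78\right) \left(-17\right)} = \frac{1}{-363334 + \left(\left(-15\right) 25 - 78\right) \left(-17\right)} = \frac{1}{-363334 + \left(-375 - 78\right) \left(-17\right)} = \frac{1}{-363334 - -7701} = \frac{1}{-363334 + 7701} = \frac{1}{-355633} = - \frac{1}{355633}$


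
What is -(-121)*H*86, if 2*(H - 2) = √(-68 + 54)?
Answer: 20812 + 5203*I*√14 ≈ 20812.0 + 19468.0*I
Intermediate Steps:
H = 2 + I*√14/2 (H = 2 + √(-68 + 54)/2 = 2 + √(-14)/2 = 2 + (I*√14)/2 = 2 + I*√14/2 ≈ 2.0 + 1.8708*I)
-(-121)*H*86 = -(-121)*(2 + I*√14/2)*86 = -121*(-2 - I*√14/2)*86 = (242 + 121*I*√14/2)*86 = 20812 + 5203*I*√14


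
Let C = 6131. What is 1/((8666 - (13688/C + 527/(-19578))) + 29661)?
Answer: 120032718/4600229230159 ≈ 2.6093e-5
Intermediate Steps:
1/((8666 - (13688/C + 527/(-19578))) + 29661) = 1/((8666 - (13688/6131 + 527/(-19578))) + 29661) = 1/((8666 - (13688*(1/6131) + 527*(-1/19578))) + 29661) = 1/((8666 - (13688/6131 - 527/19578)) + 29661) = 1/((8666 - 1*264752627/120032718) + 29661) = 1/((8666 - 264752627/120032718) + 29661) = 1/(1039938781561/120032718 + 29661) = 1/(4600229230159/120032718) = 120032718/4600229230159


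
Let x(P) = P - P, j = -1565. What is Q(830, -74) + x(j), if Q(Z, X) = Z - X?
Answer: 904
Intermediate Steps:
x(P) = 0
Q(830, -74) + x(j) = (830 - 1*(-74)) + 0 = (830 + 74) + 0 = 904 + 0 = 904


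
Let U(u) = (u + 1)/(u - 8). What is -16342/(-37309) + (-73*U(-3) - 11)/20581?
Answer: 3689720219/8446421819 ≈ 0.43684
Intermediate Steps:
U(u) = (1 + u)/(-8 + u)
-16342/(-37309) + (-73*U(-3) - 11)/20581 = -16342/(-37309) + (-73*(1 - 3)/(-8 - 3) - 11)/20581 = -16342*(-1/37309) + (-73*(-2)/(-11) - 11)*(1/20581) = 16342/37309 + (-(-73)*(-2)/11 - 11)*(1/20581) = 16342/37309 + (-73*2/11 - 11)*(1/20581) = 16342/37309 + (-146/11 - 11)*(1/20581) = 16342/37309 - 267/11*1/20581 = 16342/37309 - 267/226391 = 3689720219/8446421819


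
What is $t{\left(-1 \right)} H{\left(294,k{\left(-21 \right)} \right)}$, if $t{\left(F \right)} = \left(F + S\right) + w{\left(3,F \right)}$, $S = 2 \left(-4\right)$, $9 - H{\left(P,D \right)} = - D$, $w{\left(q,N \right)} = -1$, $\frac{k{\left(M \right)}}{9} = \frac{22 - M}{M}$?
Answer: $\frac{660}{7} \approx 94.286$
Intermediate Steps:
$k{\left(M \right)} = \frac{9 \left(22 - M\right)}{M}$ ($k{\left(M \right)} = 9 \frac{22 - M}{M} = \frac{9 \left(22 - M\right)}{M}$)
$H{\left(P,D \right)} = 9 + D$ ($H{\left(P,D \right)} = 9 - - D = 9 + D$)
$S = -8$
$t{\left(F \right)} = -9 + F$ ($t{\left(F \right)} = \left(F - 8\right) - 1 = \left(-8 + F\right) - 1 = -9 + F$)
$t{\left(-1 \right)} H{\left(294,k{\left(-21 \right)} \right)} = \left(-9 - 1\right) \left(9 + \left(-9 + \frac{198}{-21}\right)\right) = - 10 \left(9 + \left(-9 + 198 \left(- \frac{1}{21}\right)\right)\right) = - 10 \left(9 - \frac{129}{7}\right) = \left(-10\right) \left(- \frac{66}{7}\right) = \frac{660}{7}$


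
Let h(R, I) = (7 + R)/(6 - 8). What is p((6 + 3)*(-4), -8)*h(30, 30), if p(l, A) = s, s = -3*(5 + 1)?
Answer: 333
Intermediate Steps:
h(R, I) = -7/2 - R/2 (h(R, I) = (7 + R)/(-2) = (7 + R)*(-1/2) = -7/2 - R/2)
s = -18 (s = -3*6 = -18)
p(l, A) = -18
p((6 + 3)*(-4), -8)*h(30, 30) = -18*(-7/2 - 1/2*30) = -18*(-7/2 - 15) = -18*(-37/2) = 333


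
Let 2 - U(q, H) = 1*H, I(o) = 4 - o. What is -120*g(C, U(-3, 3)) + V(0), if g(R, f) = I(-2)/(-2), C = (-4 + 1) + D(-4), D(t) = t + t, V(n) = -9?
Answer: 351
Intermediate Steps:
U(q, H) = 2 - H
D(t) = 2*t
C = -11 (C = (-4 + 1) + 2*(-4) = -3 - 8 = -11)
g(R, f) = -3 (g(R, f) = (4 - 1*(-2))/(-2) = (4 + 2)*(-½) = 6*(-½) = -3)
-120*g(C, U(-3, 3)) + V(0) = -120*(-3) - 9 = 360 - 9 = 351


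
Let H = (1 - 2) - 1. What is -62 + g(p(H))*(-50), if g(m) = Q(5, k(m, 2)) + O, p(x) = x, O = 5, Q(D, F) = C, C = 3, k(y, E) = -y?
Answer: -462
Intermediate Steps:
Q(D, F) = 3
H = -2 (H = -1 - 1 = -2)
g(m) = 8 (g(m) = 3 + 5 = 8)
-62 + g(p(H))*(-50) = -62 + 8*(-50) = -62 - 400 = -462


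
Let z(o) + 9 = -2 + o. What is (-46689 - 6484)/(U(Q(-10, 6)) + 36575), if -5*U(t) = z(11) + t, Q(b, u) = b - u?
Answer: -265865/182891 ≈ -1.4537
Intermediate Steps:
z(o) = -11 + o (z(o) = -9 + (-2 + o) = -11 + o)
U(t) = -t/5 (U(t) = -((-11 + 11) + t)/5 = -(0 + t)/5 = -t/5)
(-46689 - 6484)/(U(Q(-10, 6)) + 36575) = (-46689 - 6484)/(-(-10 - 1*6)/5 + 36575) = -53173/(-(-10 - 6)/5 + 36575) = -53173/(-1/5*(-16) + 36575) = -53173/(16/5 + 36575) = -53173/182891/5 = -53173*5/182891 = -265865/182891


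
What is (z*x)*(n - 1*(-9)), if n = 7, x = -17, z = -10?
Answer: 2720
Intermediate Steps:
(z*x)*(n - 1*(-9)) = (-10*(-17))*(7 - 1*(-9)) = 170*(7 + 9) = 170*16 = 2720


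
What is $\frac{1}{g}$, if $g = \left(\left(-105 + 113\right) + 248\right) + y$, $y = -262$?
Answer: $- \frac{1}{6} \approx -0.16667$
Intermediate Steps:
$g = -6$ ($g = \left(\left(-105 + 113\right) + 248\right) - 262 = \left(8 + 248\right) - 262 = 256 - 262 = -6$)
$\frac{1}{g} = \frac{1}{-6} = - \frac{1}{6}$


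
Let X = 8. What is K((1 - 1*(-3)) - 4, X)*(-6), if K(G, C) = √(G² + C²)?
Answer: -48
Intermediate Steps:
K(G, C) = √(C² + G²)
K((1 - 1*(-3)) - 4, X)*(-6) = √(8² + ((1 - 1*(-3)) - 4)²)*(-6) = √(64 + ((1 + 3) - 4)²)*(-6) = √(64 + (4 - 4)²)*(-6) = √(64 + 0²)*(-6) = √(64 + 0)*(-6) = √64*(-6) = 8*(-6) = -48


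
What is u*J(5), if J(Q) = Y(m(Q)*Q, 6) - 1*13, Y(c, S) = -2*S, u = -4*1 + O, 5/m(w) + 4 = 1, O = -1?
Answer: 125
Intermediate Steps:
m(w) = -5/3 (m(w) = 5/(-4 + 1) = 5/(-3) = 5*(-⅓) = -5/3)
u = -5 (u = -4*1 - 1 = -4 - 1 = -5)
J(Q) = -25 (J(Q) = -2*6 - 1*13 = -12 - 13 = -25)
u*J(5) = -5*(-25) = 125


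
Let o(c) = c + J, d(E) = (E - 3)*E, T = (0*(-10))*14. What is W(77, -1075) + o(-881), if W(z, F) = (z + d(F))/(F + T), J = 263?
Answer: -1823277/1075 ≈ -1696.1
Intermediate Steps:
T = 0 (T = 0*14 = 0)
d(E) = E*(-3 + E) (d(E) = (-3 + E)*E = E*(-3 + E))
W(z, F) = (z + F*(-3 + F))/F (W(z, F) = (z + F*(-3 + F))/(F + 0) = (z + F*(-3 + F))/F)
o(c) = 263 + c (o(c) = c + 263 = 263 + c)
W(77, -1075) + o(-881) = (-3 - 1075 + 77/(-1075)) + (263 - 881) = (-3 - 1075 + 77*(-1/1075)) - 618 = (-3 - 1075 - 77/1075) - 618 = -1158927/1075 - 618 = -1823277/1075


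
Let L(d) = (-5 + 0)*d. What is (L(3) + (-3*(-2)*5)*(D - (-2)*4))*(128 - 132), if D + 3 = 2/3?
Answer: -620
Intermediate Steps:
L(d) = -5*d
D = -7/3 (D = -3 + 2/3 = -3 + 2*(⅓) = -3 + ⅔ = -7/3 ≈ -2.3333)
(L(3) + (-3*(-2)*5)*(D - (-2)*4))*(128 - 132) = (-5*3 + (-3*(-2)*5)*(-7/3 - (-2)*4))*(128 - 132) = (-15 + (6*5)*(-7/3 - 1*(-8)))*(-4) = (-15 + 30*(-7/3 + 8))*(-4) = (-15 + 30*(17/3))*(-4) = (-15 + 170)*(-4) = 155*(-4) = -620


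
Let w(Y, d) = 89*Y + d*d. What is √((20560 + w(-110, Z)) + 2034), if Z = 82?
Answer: 2*√4882 ≈ 139.74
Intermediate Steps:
w(Y, d) = d² + 89*Y (w(Y, d) = 89*Y + d² = d² + 89*Y)
√((20560 + w(-110, Z)) + 2034) = √((20560 + (82² + 89*(-110))) + 2034) = √((20560 + (6724 - 9790)) + 2034) = √((20560 - 3066) + 2034) = √(17494 + 2034) = √19528 = 2*√4882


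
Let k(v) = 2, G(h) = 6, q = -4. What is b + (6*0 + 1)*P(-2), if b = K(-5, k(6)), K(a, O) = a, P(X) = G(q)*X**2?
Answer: 19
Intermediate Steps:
P(X) = 6*X**2
b = -5
b + (6*0 + 1)*P(-2) = -5 + (6*0 + 1)*(6*(-2)**2) = -5 + (0 + 1)*(6*4) = -5 + 1*24 = -5 + 24 = 19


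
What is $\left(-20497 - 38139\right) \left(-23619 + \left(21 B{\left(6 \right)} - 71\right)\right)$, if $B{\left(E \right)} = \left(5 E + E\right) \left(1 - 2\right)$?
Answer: $1433415656$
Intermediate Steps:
$B{\left(E \right)} = - 6 E$ ($B{\left(E \right)} = 6 E \left(-1\right) = - 6 E$)
$\left(-20497 - 38139\right) \left(-23619 + \left(21 B{\left(6 \right)} - 71\right)\right) = \left(-20497 - 38139\right) \left(-23619 + \left(21 \left(\left(-6\right) 6\right) - 71\right)\right) = - 58636 \left(-23619 + \left(21 \left(-36\right) - 71\right)\right) = - 58636 \left(-23619 - 827\right) = \left(-58636\right) \left(-24446\right) = 1433415656$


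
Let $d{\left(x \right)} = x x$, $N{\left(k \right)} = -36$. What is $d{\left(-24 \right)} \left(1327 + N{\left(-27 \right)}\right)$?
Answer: $743616$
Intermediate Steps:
$d{\left(x \right)} = x^{2}$
$d{\left(-24 \right)} \left(1327 + N{\left(-27 \right)}\right) = \left(-24\right)^{2} \left(1327 - 36\right) = 576 \cdot 1291 = 743616$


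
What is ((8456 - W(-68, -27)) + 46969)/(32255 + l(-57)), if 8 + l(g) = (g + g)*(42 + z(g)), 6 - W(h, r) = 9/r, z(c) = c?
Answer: 166256/101871 ≈ 1.6320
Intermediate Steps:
W(h, r) = 6 - 9/r
l(g) = -8 + 2*g*(42 + g) (l(g) = -8 + (g + g)*(42 + g) = -8 + (2*g)*(42 + g) = -8 + 2*g*(42 + g))
((8456 - W(-68, -27)) + 46969)/(32255 + l(-57)) = ((8456 - (6 - 9/(-27))) + 46969)/(32255 + (-8 + 2*(-57)² + 84*(-57))) = ((8456 - (6 - 9*(-1/27))) + 46969)/(32255 + (-8 + 2*3249 - 4788)) = ((8456 - (6 + ⅓)) + 46969)/(32255 + (-8 + 6498 - 4788)) = ((8456 - 1*19/3) + 46969)/(32255 + 1702) = ((8456 - 19/3) + 46969)/33957 = (25349/3 + 46969)*(1/33957) = (166256/3)*(1/33957) = 166256/101871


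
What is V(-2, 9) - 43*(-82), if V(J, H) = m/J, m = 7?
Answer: 7045/2 ≈ 3522.5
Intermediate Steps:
V(J, H) = 7/J
V(-2, 9) - 43*(-82) = 7/(-2) - 43*(-82) = 7*(-½) + 3526 = -7/2 + 3526 = 7045/2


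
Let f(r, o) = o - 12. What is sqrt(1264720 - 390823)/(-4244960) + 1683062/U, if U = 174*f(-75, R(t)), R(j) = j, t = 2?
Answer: -841531/870 - sqrt(873897)/4244960 ≈ -967.28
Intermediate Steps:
f(r, o) = -12 + o
U = -1740 (U = 174*(-12 + 2) = 174*(-10) = -1740)
sqrt(1264720 - 390823)/(-4244960) + 1683062/U = sqrt(1264720 - 390823)/(-4244960) + 1683062/(-1740) = sqrt(873897)*(-1/4244960) + 1683062*(-1/1740) = -sqrt(873897)/4244960 - 841531/870 = -841531/870 - sqrt(873897)/4244960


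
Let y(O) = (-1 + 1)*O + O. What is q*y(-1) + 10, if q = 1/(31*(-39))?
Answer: 12091/1209 ≈ 10.001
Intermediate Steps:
y(O) = O (y(O) = 0*O + O = 0 + O = O)
q = -1/1209 (q = (1/31)*(-1/39) = -1/1209 ≈ -0.00082713)
q*y(-1) + 10 = -1/1209*(-1) + 10 = 1/1209 + 10 = 12091/1209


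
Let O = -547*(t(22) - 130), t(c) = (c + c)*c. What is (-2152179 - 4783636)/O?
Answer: 6935815/458386 ≈ 15.131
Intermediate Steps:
t(c) = 2*c² (t(c) = (2*c)*c = 2*c²)
O = -458386 (O = -547*(2*22² - 130) = -547*(2*484 - 130) = -547*(968 - 130) = -547*838 = -458386)
(-2152179 - 4783636)/O = (-2152179 - 4783636)/(-458386) = -6935815*(-1/458386) = 6935815/458386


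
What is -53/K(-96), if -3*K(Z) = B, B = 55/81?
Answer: 12879/55 ≈ 234.16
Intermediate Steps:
B = 55/81 (B = 55*(1/81) = 55/81 ≈ 0.67901)
K(Z) = -55/243 (K(Z) = -1/3*55/81 = -55/243)
-53/K(-96) = -53/(-55/243) = -53*(-243/55) = 12879/55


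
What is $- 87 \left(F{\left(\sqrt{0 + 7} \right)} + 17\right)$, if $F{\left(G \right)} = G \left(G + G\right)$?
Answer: $-2697$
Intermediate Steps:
$F{\left(G \right)} = 2 G^{2}$ ($F{\left(G \right)} = G 2 G = 2 G^{2}$)
$- 87 \left(F{\left(\sqrt{0 + 7} \right)} + 17\right) = - 87 \left(2 \left(\sqrt{0 + 7}\right)^{2} + 17\right) = - 87 \left(2 \left(\sqrt{7}\right)^{2} + 17\right) = - 87 \left(2 \cdot 7 + 17\right) = - 87 \left(14 + 17\right) = \left(-87\right) 31 = -2697$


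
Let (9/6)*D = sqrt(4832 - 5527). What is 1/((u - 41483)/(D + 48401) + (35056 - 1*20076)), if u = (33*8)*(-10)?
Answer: 315817811179313/4730662907756574041 - 264738*I*sqrt(695)/4730662907756574041 ≈ 6.676e-5 - 1.4753e-12*I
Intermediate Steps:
u = -2640 (u = 264*(-10) = -2640)
D = 2*I*sqrt(695)/3 (D = 2*sqrt(4832 - 5527)/3 = 2*sqrt(-695)/3 = 2*(I*sqrt(695))/3 = 2*I*sqrt(695)/3 ≈ 17.575*I)
1/((u - 41483)/(D + 48401) + (35056 - 1*20076)) = 1/((-2640 - 41483)/(2*I*sqrt(695)/3 + 48401) + (35056 - 1*20076)) = 1/(-44123/(48401 + 2*I*sqrt(695)/3) + (35056 - 20076)) = 1/(-44123/(48401 + 2*I*sqrt(695)/3) + 14980) = 1/(14980 - 44123/(48401 + 2*I*sqrt(695)/3))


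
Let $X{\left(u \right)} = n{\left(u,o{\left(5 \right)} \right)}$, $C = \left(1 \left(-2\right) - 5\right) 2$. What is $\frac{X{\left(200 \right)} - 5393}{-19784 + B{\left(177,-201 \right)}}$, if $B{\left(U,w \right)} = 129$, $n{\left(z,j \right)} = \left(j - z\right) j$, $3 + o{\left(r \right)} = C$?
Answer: $\frac{1704}{19655} \approx 0.086695$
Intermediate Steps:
$C = -14$ ($C = \left(-2 - 5\right) 2 = \left(-7\right) 2 = -14$)
$o{\left(r \right)} = -17$ ($o{\left(r \right)} = -3 - 14 = -17$)
$n{\left(z,j \right)} = j \left(j - z\right)$
$X{\left(u \right)} = 289 + 17 u$ ($X{\left(u \right)} = - 17 \left(-17 - u\right) = 289 + 17 u$)
$\frac{X{\left(200 \right)} - 5393}{-19784 + B{\left(177,-201 \right)}} = \frac{\left(289 + 17 \cdot 200\right) - 5393}{-19784 + 129} = \frac{\left(289 + 3400\right) - 5393}{-19655} = \left(3689 - 5393\right) \left(- \frac{1}{19655}\right) = \left(-1704\right) \left(- \frac{1}{19655}\right) = \frac{1704}{19655}$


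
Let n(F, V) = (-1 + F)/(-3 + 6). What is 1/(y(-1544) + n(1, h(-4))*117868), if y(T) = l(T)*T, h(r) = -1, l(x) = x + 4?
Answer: 1/2377760 ≈ 4.2056e-7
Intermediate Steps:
l(x) = 4 + x
y(T) = T*(4 + T) (y(T) = (4 + T)*T = T*(4 + T))
n(F, V) = -⅓ + F/3 (n(F, V) = (-1 + F)/3 = (-1 + F)*(⅓) = -⅓ + F/3)
1/(y(-1544) + n(1, h(-4))*117868) = 1/(-1544*(4 - 1544) + (-⅓ + (⅓)*1)*117868) = 1/(-1544*(-1540) + (-⅓ + ⅓)*117868) = 1/(2377760 + 0*117868) = 1/(2377760 + 0) = 1/2377760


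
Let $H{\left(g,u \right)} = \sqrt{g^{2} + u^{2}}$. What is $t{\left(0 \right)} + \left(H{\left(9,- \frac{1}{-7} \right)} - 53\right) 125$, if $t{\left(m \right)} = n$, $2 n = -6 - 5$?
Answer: $- \frac{13261}{2} + \frac{125 \sqrt{3970}}{7} \approx -5505.4$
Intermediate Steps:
$n = - \frac{11}{2}$ ($n = \frac{-6 - 5}{2} = \frac{1}{2} \left(-11\right) = - \frac{11}{2} \approx -5.5$)
$t{\left(m \right)} = - \frac{11}{2}$
$t{\left(0 \right)} + \left(H{\left(9,- \frac{1}{-7} \right)} - 53\right) 125 = - \frac{11}{2} + \left(\sqrt{9^{2} + \left(- \frac{1}{-7}\right)^{2}} - 53\right) 125 = - \frac{11}{2} + \left(\sqrt{81 + \left(\left(-1\right) \left(- \frac{1}{7}\right)\right)^{2}} - 53\right) 125 = - \frac{11}{2} + \left(\sqrt{81 + \left(\frac{1}{7}\right)^{2}} - 53\right) 125 = - \frac{11}{2} + \left(\sqrt{81 + \frac{1}{49}} - 53\right) 125 = - \frac{11}{2} + \left(\sqrt{\frac{3970}{49}} - 53\right) 125 = - \frac{11}{2} + \left(\frac{\sqrt{3970}}{7} - 53\right) 125 = - \frac{11}{2} + \left(-53 + \frac{\sqrt{3970}}{7}\right) 125 = - \frac{11}{2} - \left(6625 - \frac{125 \sqrt{3970}}{7}\right) = - \frac{13261}{2} + \frac{125 \sqrt{3970}}{7}$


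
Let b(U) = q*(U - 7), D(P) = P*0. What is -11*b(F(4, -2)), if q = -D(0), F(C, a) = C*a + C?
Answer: 0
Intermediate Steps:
D(P) = 0
F(C, a) = C + C*a
q = 0 (q = -1*0 = 0)
b(U) = 0 (b(U) = 0*(U - 7) = 0*(-7 + U) = 0)
-11*b(F(4, -2)) = -11*0 = 0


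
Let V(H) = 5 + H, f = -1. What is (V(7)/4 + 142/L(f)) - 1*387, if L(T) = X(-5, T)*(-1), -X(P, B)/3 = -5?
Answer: -5902/15 ≈ -393.47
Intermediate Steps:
X(P, B) = 15 (X(P, B) = -3*(-5) = 15)
L(T) = -15 (L(T) = 15*(-1) = -15)
(V(7)/4 + 142/L(f)) - 1*387 = ((5 + 7)/4 + 142/(-15)) - 1*387 = (12*(1/4) + 142*(-1/15)) - 387 = (3 - 142/15) - 387 = -97/15 - 387 = -5902/15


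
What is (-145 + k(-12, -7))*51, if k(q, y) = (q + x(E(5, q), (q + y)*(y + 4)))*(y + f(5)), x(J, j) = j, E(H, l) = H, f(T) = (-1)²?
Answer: -21165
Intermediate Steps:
f(T) = 1
k(q, y) = (1 + y)*(q + (4 + y)*(q + y)) (k(q, y) = (q + (q + y)*(y + 4))*(y + 1) = (q + (q + y)*(4 + y))*(1 + y) = (q + (4 + y)*(q + y))*(1 + y) = (1 + y)*(q + (4 + y)*(q + y)))
(-145 + k(-12, -7))*51 = (-145 + ((-7)³ + 4*(-7) + 5*(-12) + 5*(-7)² - 12*(-7)² + 6*(-12)*(-7)))*51 = (-145 + (-343 - 28 - 60 + 5*49 - 12*49 + 504))*51 = (-145 + (-343 - 28 - 60 + 245 - 588 + 504))*51 = (-145 - 270)*51 = -415*51 = -21165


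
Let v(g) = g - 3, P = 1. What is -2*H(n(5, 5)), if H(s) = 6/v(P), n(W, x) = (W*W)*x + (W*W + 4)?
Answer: 6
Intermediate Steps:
v(g) = -3 + g
n(W, x) = 4 + W² + x*W² (n(W, x) = W²*x + (W² + 4) = x*W² + (4 + W²) = 4 + W² + x*W²)
H(s) = -3 (H(s) = 6/(-3 + 1) = 6/(-2) = 6*(-½) = -3)
-2*H(n(5, 5)) = -2*(-3) = 6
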